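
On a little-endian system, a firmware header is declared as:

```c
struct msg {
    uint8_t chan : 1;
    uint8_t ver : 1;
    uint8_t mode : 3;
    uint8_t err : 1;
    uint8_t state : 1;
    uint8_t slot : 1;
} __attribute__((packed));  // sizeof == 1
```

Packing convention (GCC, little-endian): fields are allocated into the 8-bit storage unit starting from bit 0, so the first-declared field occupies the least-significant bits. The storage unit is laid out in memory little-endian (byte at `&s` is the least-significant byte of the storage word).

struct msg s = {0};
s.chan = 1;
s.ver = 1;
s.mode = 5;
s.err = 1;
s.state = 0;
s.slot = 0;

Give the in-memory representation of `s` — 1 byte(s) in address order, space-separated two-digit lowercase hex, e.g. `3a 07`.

37

chan (1b) val=1 bits=0x1 at bit 0: 0x01
ver (1b) val=1 bits=0x1 at bit 1: 0x03
mode (3b) val=5 bits=0x5 at bit 2: 0x17
err (1b) val=1 bits=0x1 at bit 5: 0x37
state (1b) val=0 bits=0x0 at bit 6: 0x37
slot (1b) val=0 bits=0x0 at bit 7: 0x37
word = 0x37 → little-endian bytes:
  [0]=0x37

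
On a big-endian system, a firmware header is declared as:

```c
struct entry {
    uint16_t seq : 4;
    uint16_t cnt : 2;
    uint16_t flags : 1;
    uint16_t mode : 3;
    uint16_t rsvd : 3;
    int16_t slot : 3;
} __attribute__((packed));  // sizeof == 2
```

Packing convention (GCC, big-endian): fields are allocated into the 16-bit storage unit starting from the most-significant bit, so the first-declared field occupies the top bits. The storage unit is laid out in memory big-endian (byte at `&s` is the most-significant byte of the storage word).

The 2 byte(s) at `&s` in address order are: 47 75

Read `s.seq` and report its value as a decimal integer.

4

[0]=0x47 [1]=0x75 (big-endian) → word 0x4775
seq:4 @ bit 12 → (0x4775>>12)&0xf = 0x4  ←
cnt:2 @ bit 10 → (0x4775>>10)&0x3 = 0x1
flags:1 @ bit 9 → (0x4775>>9)&0x1 = 0x1
mode:3 @ bit 6 → (0x4775>>6)&0x7 = 0x5
rsvd:3 @ bit 3 → (0x4775>>3)&0x7 = 0x6
slot:3 @ bit 0 → (0x4775>>0)&0x7 = 0x5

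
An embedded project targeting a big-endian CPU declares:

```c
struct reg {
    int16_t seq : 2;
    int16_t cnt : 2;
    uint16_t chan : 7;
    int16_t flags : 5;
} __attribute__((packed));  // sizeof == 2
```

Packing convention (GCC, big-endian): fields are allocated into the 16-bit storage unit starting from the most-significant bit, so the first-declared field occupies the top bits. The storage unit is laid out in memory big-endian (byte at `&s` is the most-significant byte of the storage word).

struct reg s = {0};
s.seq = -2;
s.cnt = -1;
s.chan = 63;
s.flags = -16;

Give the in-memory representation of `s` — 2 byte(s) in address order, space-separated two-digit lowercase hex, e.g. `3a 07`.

b7 f0

seq:2 = -2 → 0x2 << 14 → word 0x8000
cnt:2 = -1 → 0x3 << 12 → word 0xb000
chan:7 = 63 → 0x3f << 5 → word 0xb7e0
flags:5 = -16 → 0x10 << 0 → word 0xb7f0
word = 0xb7f0 → big-endian bytes:
  [0]=0xb7  [1]=0xf0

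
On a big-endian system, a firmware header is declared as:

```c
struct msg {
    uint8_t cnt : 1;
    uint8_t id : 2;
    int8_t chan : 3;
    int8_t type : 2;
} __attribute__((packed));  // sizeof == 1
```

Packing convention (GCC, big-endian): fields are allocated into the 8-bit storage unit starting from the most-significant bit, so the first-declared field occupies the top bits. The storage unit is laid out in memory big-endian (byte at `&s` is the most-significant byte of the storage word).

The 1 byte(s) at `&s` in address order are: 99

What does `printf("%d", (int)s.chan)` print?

[0]=0x99 (big-endian) → word 0x99
cnt:1 @ bit 7 → (0x99>>7)&0x1 = 0x1
id:2 @ bit 5 → (0x99>>5)&0x3 = 0x0
chan:3 @ bit 2 → (0x99>>2)&0x7 = 0x6  ←
type:2 @ bit 0 → (0x99>>0)&0x3 = 0x1
chan signed 3b, MSB=1: 6 - 8 = -2

-2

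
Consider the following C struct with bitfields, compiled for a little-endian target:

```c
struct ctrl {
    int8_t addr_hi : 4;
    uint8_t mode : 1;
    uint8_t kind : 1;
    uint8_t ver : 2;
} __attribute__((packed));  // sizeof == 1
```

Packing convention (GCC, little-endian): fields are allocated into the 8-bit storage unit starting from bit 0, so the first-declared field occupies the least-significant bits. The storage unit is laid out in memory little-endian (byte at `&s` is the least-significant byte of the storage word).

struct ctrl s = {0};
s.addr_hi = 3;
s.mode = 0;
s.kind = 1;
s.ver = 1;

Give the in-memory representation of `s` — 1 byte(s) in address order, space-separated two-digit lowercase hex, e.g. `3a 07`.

addr_hi (4b) val=3 bits=0x3 at bit 0: 0x03
mode (1b) val=0 bits=0x0 at bit 4: 0x03
kind (1b) val=1 bits=0x1 at bit 5: 0x23
ver (2b) val=1 bits=0x1 at bit 6: 0x63
word = 0x63 → little-endian bytes:
  [0]=0x63

63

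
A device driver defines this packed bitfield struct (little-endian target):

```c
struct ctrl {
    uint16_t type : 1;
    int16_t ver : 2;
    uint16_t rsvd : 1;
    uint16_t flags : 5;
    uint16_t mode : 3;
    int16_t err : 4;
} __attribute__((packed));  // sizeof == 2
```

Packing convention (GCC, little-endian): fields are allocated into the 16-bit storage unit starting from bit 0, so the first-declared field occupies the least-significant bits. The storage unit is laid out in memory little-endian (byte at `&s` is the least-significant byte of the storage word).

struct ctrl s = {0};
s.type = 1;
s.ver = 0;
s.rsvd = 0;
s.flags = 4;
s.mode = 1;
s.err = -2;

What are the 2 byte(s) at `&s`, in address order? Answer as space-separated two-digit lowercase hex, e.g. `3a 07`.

41 e2

type (1b) val=1 bits=0x1 at bit 0: 0x0001
ver (2b) val=0 bits=0x0 at bit 1: 0x0001
rsvd (1b) val=0 bits=0x0 at bit 3: 0x0001
flags (5b) val=4 bits=0x4 at bit 4: 0x0041
mode (3b) val=1 bits=0x1 at bit 9: 0x0241
err (4b) val=-2 bits=0xe at bit 12: 0xe241
word = 0xe241 → little-endian bytes:
  [0]=0x41  [1]=0xe2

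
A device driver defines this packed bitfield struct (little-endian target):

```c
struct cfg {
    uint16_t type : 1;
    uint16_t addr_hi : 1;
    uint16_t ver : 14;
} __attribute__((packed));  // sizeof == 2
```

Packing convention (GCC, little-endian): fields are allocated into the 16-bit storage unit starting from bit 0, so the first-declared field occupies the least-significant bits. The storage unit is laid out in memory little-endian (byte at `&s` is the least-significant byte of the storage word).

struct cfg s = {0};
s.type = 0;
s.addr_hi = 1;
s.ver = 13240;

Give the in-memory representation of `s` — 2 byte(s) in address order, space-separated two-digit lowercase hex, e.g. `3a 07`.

e2 ce

type (1b) val=0 bits=0x0 at bit 0: 0x0000
addr_hi (1b) val=1 bits=0x1 at bit 1: 0x0002
ver (14b) val=13240 bits=0x33b8 at bit 2: 0xcee2
word = 0xcee2 → little-endian bytes:
  [0]=0xe2  [1]=0xce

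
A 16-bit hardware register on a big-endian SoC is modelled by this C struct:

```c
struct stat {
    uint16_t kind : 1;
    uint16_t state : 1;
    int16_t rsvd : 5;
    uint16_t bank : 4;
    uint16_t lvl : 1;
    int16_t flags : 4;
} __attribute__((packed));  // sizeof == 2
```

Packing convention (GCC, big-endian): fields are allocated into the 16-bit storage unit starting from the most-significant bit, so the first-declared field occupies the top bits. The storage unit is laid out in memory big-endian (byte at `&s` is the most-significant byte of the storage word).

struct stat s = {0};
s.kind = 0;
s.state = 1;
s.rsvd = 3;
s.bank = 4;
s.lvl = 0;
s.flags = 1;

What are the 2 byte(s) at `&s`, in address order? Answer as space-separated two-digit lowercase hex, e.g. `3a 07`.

46 81

kind:1 = 0 → 0x0 << 15 → word 0x0000
state:1 = 1 → 0x1 << 14 → word 0x4000
rsvd:5 = 3 → 0x3 << 9 → word 0x4600
bank:4 = 4 → 0x4 << 5 → word 0x4680
lvl:1 = 0 → 0x0 << 4 → word 0x4680
flags:4 = 1 → 0x1 << 0 → word 0x4681
word = 0x4681 → big-endian bytes:
  [0]=0x46  [1]=0x81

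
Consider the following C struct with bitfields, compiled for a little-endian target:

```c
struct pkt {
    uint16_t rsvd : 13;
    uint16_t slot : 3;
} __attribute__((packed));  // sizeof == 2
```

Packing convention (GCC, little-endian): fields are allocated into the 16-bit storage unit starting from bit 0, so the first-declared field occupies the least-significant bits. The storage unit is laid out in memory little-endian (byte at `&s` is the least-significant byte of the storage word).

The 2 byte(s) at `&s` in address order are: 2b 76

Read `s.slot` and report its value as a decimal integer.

3

[0]=0x2b [1]=0x76 (little-endian) → word 0x762b
rsvd [0+:13] = (word>>0) & 0x1fff = 5675
slot [13+:3] = (word>>13) & 0x7 = 3  ←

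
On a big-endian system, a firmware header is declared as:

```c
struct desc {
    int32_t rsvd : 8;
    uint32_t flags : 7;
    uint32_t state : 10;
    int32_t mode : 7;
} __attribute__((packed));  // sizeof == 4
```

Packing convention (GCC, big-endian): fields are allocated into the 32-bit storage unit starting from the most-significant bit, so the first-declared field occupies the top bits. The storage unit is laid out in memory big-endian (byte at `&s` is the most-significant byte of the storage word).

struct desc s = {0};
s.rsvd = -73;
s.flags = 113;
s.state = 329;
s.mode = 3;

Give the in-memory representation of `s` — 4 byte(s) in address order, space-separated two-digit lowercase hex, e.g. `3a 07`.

b7 e2 a4 83

[24+:8] rsvd=-73 & 0xff = 0xb7; word=0xb7000000
[17+:7] flags=113 & 0x7f = 0x71; word=0xb7e20000
[7+:10] state=329 & 0x3ff = 0x149; word=0xb7e2a480
[0+:7] mode=3 & 0x7f = 0x3; word=0xb7e2a483
word = 0xb7e2a483 → big-endian bytes:
  [0]=0xb7  [1]=0xe2  [2]=0xa4  [3]=0x83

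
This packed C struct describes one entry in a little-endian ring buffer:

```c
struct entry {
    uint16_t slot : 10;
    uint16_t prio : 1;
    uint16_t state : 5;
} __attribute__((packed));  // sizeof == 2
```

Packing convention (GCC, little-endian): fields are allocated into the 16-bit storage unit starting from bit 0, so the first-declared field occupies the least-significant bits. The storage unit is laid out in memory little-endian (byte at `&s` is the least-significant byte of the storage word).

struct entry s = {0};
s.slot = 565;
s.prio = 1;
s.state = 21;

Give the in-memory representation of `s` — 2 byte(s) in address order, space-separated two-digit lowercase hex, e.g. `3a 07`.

[0+:10] slot=565 & 0x3ff = 0x235; word=0x0235
[10+:1] prio=1 & 0x1 = 0x1; word=0x0635
[11+:5] state=21 & 0x1f = 0x15; word=0xae35
word = 0xae35 → little-endian bytes:
  [0]=0x35  [1]=0xae

35 ae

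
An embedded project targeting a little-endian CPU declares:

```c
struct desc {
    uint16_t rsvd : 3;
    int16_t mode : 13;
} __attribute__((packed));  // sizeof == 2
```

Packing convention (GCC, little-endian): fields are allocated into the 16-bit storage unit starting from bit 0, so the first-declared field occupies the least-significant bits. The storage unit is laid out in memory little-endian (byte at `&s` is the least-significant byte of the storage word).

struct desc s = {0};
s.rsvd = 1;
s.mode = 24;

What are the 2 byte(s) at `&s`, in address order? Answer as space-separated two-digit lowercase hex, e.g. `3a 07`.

rsvd:3 = 1 → 0x1 << 0 → word 0x0001
mode:13 = 24 → 0x18 << 3 → word 0x00c1
word = 0x00c1 → little-endian bytes:
  [0]=0xc1  [1]=0x00

c1 00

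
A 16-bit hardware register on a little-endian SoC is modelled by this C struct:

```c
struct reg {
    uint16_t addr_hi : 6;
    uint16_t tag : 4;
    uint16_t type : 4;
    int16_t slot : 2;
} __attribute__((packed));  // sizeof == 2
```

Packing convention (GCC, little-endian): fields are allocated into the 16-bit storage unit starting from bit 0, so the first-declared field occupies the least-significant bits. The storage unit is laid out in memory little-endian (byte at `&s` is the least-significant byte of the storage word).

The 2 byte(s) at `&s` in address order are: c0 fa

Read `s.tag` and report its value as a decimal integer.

[0]=0xc0 [1]=0xfa (little-endian) → word 0xfac0
addr_hi:6 @ bit 0 → (0xfac0>>0)&0x3f = 0x0
tag:4 @ bit 6 → (0xfac0>>6)&0xf = 0xb  ←
type:4 @ bit 10 → (0xfac0>>10)&0xf = 0xe
slot:2 @ bit 14 → (0xfac0>>14)&0x3 = 0x3

11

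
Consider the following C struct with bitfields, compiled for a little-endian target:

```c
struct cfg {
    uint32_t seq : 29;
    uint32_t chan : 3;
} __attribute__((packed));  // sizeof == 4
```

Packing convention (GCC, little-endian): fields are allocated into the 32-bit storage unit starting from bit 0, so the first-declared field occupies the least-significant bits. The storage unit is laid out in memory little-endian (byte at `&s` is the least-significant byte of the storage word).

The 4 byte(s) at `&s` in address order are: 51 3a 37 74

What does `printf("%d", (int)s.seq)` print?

339163729

[0]=0x51 [1]=0x3a [2]=0x37 [3]=0x74 (little-endian) → word 0x74373a51
seq [0+:29] = (word>>0) & 0x1fffffff = 339163729  ←
chan [29+:3] = (word>>29) & 0x7 = 3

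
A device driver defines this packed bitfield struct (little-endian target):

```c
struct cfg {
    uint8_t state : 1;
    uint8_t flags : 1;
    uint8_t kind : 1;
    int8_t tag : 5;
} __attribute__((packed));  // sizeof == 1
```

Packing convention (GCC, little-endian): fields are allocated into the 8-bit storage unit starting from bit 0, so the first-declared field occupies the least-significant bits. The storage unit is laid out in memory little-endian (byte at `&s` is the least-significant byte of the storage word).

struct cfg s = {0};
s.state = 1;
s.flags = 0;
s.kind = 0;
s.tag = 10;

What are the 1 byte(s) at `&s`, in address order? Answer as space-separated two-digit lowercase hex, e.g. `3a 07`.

state:1 = 1 → 0x1 << 0 → word 0x01
flags:1 = 0 → 0x0 << 1 → word 0x01
kind:1 = 0 → 0x0 << 2 → word 0x01
tag:5 = 10 → 0xa << 3 → word 0x51
word = 0x51 → little-endian bytes:
  [0]=0x51

51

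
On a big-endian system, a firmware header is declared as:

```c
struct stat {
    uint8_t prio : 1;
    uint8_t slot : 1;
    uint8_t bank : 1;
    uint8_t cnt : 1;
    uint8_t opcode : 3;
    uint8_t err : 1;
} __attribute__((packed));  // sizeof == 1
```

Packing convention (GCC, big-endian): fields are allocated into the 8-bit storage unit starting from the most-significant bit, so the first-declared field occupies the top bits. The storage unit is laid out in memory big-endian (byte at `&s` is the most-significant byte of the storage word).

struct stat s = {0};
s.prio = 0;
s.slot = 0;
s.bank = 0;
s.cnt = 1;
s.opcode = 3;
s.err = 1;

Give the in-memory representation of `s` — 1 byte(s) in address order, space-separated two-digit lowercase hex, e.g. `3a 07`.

17

prio (1b) val=0 bits=0x0 at bit 7: 0x00
slot (1b) val=0 bits=0x0 at bit 6: 0x00
bank (1b) val=0 bits=0x0 at bit 5: 0x00
cnt (1b) val=1 bits=0x1 at bit 4: 0x10
opcode (3b) val=3 bits=0x3 at bit 1: 0x16
err (1b) val=1 bits=0x1 at bit 0: 0x17
word = 0x17 → big-endian bytes:
  [0]=0x17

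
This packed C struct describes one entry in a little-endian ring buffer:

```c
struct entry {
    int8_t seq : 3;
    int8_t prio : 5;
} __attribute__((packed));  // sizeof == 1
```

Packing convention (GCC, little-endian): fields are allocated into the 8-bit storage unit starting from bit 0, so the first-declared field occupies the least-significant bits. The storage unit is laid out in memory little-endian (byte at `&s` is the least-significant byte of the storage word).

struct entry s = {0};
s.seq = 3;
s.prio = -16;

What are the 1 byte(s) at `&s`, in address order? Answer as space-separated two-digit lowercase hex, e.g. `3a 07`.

83

seq (3b) val=3 bits=0x3 at bit 0: 0x03
prio (5b) val=-16 bits=0x10 at bit 3: 0x83
word = 0x83 → little-endian bytes:
  [0]=0x83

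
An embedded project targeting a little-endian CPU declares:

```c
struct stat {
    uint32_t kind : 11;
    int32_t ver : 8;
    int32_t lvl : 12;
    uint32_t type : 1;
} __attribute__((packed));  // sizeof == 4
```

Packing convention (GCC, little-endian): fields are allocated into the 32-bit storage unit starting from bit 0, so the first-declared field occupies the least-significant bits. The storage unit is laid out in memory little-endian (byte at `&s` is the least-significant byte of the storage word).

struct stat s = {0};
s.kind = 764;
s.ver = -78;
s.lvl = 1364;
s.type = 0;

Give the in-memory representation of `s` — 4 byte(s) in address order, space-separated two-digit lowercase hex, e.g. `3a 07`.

kind:11 = 764 → 0x2fc << 0 → word 0x000002fc
ver:8 = -78 → 0xb2 << 11 → word 0x000592fc
lvl:12 = 1364 → 0x554 << 19 → word 0x2aa592fc
type:1 = 0 → 0x0 << 31 → word 0x2aa592fc
word = 0x2aa592fc → little-endian bytes:
  [0]=0xfc  [1]=0x92  [2]=0xa5  [3]=0x2a

fc 92 a5 2a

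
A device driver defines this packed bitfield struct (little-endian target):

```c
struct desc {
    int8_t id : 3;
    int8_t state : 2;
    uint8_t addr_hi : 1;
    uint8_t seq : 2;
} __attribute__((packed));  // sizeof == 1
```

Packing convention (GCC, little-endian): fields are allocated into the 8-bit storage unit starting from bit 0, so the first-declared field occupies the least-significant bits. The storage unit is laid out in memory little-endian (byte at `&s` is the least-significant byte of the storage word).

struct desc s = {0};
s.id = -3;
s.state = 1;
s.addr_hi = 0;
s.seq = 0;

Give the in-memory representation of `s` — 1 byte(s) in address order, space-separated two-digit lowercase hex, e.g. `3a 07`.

0d

id (3b) val=-3 bits=0x5 at bit 0: 0x05
state (2b) val=1 bits=0x1 at bit 3: 0x0d
addr_hi (1b) val=0 bits=0x0 at bit 5: 0x0d
seq (2b) val=0 bits=0x0 at bit 6: 0x0d
word = 0x0d → little-endian bytes:
  [0]=0x0d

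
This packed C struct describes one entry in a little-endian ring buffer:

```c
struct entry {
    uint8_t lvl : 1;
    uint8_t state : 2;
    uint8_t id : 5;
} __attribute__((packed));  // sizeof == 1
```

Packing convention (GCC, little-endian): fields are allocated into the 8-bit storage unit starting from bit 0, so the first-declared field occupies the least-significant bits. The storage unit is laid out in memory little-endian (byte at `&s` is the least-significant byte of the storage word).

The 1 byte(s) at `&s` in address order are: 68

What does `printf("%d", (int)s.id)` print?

13

[0]=0x68 (little-endian) → word 0x68
lvl:1 @ bit 0 → (0x68>>0)&0x1 = 0x0
state:2 @ bit 1 → (0x68>>1)&0x3 = 0x0
id:5 @ bit 3 → (0x68>>3)&0x1f = 0xd  ←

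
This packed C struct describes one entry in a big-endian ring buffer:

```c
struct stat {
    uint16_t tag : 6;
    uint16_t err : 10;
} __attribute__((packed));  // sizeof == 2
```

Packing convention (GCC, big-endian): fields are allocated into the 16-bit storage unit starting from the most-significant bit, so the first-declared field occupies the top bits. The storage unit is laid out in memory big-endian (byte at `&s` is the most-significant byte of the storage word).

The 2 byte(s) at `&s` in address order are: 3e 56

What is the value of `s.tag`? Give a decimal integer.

15

[0]=0x3e [1]=0x56 (big-endian) → word 0x3e56
tag:6 @ bit 10 → (0x3e56>>10)&0x3f = 0xf  ←
err:10 @ bit 0 → (0x3e56>>0)&0x3ff = 0x256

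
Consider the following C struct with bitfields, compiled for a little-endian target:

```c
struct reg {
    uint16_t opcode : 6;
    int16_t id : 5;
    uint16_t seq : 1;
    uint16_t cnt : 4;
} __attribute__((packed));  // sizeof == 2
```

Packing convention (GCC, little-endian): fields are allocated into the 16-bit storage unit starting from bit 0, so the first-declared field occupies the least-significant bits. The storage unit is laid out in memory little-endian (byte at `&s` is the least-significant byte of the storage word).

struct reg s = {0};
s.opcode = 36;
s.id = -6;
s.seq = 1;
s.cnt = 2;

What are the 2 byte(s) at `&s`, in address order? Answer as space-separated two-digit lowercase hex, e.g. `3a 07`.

a4 2e

[0+:6] opcode=36 & 0x3f = 0x24; word=0x0024
[6+:5] id=-6 & 0x1f = 0x1a; word=0x06a4
[11+:1] seq=1 & 0x1 = 0x1; word=0x0ea4
[12+:4] cnt=2 & 0xf = 0x2; word=0x2ea4
word = 0x2ea4 → little-endian bytes:
  [0]=0xa4  [1]=0x2e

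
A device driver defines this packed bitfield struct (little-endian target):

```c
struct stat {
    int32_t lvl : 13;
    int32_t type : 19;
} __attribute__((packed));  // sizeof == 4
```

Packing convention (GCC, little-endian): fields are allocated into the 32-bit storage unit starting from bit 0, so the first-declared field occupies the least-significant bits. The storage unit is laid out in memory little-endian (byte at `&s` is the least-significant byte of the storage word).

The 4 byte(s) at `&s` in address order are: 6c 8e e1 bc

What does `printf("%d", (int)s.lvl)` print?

[0]=0x6c [1]=0x8e [2]=0xe1 [3]=0xbc (little-endian) → word 0xbce18e6c
lvl:13 @ bit 0 → (0xbce18e6c>>0)&0x1fff = 0xe6c  ←
type:19 @ bit 13 → (0xbce18e6c>>13)&0x7ffff = 0x5e70c
lvl signed 13b, MSB=0: value = 3692

3692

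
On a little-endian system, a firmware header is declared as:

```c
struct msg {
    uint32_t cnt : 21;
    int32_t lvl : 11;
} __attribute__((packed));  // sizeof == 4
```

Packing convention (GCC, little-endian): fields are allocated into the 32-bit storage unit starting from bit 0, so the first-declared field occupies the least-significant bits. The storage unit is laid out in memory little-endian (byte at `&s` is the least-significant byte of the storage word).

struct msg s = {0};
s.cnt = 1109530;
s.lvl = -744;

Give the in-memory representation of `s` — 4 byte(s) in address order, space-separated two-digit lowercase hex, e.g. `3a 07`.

cnt:21 = 1109530 → 0x10ee1a << 0 → word 0x0010ee1a
lvl:11 = -744 → 0x518 << 21 → word 0xa310ee1a
word = 0xa310ee1a → little-endian bytes:
  [0]=0x1a  [1]=0xee  [2]=0x10  [3]=0xa3

1a ee 10 a3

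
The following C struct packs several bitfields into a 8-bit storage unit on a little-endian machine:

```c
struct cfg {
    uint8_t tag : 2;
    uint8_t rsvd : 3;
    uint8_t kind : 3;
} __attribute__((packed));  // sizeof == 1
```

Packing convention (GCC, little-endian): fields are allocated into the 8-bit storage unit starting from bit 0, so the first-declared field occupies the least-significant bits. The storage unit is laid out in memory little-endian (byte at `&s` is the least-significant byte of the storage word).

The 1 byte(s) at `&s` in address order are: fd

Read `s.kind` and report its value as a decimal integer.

[0]=0xfd (little-endian) → word 0xfd
tag [0+:2] = (word>>0) & 0x3 = 1
rsvd [2+:3] = (word>>2) & 0x7 = 7
kind [5+:3] = (word>>5) & 0x7 = 7  ←

7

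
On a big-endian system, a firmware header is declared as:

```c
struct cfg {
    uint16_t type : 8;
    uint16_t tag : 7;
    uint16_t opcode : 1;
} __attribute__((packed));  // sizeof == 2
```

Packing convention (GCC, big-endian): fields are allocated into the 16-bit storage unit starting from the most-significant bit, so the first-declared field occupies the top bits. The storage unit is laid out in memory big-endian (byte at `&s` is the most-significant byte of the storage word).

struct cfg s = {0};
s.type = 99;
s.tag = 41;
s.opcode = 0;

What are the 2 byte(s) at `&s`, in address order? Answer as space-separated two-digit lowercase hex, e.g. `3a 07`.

type (8b) val=99 bits=0x63 at bit 8: 0x6300
tag (7b) val=41 bits=0x29 at bit 1: 0x6352
opcode (1b) val=0 bits=0x0 at bit 0: 0x6352
word = 0x6352 → big-endian bytes:
  [0]=0x63  [1]=0x52

63 52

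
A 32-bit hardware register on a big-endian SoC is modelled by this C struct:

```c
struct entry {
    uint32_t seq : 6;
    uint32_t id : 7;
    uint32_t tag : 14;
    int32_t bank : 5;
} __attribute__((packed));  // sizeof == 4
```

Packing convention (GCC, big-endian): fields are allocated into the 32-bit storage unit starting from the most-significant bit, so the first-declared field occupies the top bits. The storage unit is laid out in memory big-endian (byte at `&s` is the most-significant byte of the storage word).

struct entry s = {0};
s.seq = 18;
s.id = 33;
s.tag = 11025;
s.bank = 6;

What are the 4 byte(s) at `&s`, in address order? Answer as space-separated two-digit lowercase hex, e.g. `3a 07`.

seq (6b) val=18 bits=0x12 at bit 26: 0x48000000
id (7b) val=33 bits=0x21 at bit 19: 0x49080000
tag (14b) val=11025 bits=0x2b11 at bit 5: 0x490d6220
bank (5b) val=6 bits=0x6 at bit 0: 0x490d6226
word = 0x490d6226 → big-endian bytes:
  [0]=0x49  [1]=0x0d  [2]=0x62  [3]=0x26

49 0d 62 26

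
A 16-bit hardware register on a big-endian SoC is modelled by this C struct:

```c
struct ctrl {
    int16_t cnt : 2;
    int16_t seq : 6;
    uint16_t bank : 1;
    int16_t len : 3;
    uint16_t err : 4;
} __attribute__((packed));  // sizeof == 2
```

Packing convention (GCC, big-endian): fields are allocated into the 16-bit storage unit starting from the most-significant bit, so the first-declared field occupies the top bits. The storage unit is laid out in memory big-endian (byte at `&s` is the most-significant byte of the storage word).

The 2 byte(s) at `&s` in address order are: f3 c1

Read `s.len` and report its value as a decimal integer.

[0]=0xf3 [1]=0xc1 (big-endian) → word 0xf3c1
cnt:2 @ bit 14 → (0xf3c1>>14)&0x3 = 0x3
seq:6 @ bit 8 → (0xf3c1>>8)&0x3f = 0x33
bank:1 @ bit 7 → (0xf3c1>>7)&0x1 = 0x1
len:3 @ bit 4 → (0xf3c1>>4)&0x7 = 0x4  ←
err:4 @ bit 0 → (0xf3c1>>0)&0xf = 0x1
len signed 3b, MSB=1: 4 - 8 = -4

-4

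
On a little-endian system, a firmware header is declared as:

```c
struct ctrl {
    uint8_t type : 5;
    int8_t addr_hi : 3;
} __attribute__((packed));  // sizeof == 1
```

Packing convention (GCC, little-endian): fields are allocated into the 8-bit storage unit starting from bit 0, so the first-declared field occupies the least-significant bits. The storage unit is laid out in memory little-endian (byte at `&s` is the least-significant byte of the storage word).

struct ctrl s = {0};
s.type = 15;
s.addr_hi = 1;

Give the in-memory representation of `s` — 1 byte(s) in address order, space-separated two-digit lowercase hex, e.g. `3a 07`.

type:5 = 15 → 0xf << 0 → word 0x0f
addr_hi:3 = 1 → 0x1 << 5 → word 0x2f
word = 0x2f → little-endian bytes:
  [0]=0x2f

2f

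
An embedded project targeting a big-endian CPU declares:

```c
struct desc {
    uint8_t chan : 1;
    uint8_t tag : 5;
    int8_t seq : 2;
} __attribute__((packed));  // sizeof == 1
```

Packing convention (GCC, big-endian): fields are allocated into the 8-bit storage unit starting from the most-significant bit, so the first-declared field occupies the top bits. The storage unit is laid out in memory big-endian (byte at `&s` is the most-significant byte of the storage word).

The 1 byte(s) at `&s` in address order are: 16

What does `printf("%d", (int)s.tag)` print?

5

[0]=0x16 (big-endian) → word 0x16
chan [7+:1] = (word>>7) & 0x1 = 0
tag [2+:5] = (word>>2) & 0x1f = 5  ←
seq [0+:2] = (word>>0) & 0x3 = 2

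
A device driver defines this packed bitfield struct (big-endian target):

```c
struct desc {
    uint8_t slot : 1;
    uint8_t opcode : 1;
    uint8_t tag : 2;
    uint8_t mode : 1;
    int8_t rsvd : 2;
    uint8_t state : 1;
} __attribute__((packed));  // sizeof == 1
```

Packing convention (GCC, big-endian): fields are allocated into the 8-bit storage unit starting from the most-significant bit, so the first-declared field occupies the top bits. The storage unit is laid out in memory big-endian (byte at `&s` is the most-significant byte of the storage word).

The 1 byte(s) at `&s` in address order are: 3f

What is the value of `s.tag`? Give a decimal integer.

[0]=0x3f (big-endian) → word 0x3f
slot:1 @ bit 7 → (0x3f>>7)&0x1 = 0x0
opcode:1 @ bit 6 → (0x3f>>6)&0x1 = 0x0
tag:2 @ bit 4 → (0x3f>>4)&0x3 = 0x3  ←
mode:1 @ bit 3 → (0x3f>>3)&0x1 = 0x1
rsvd:2 @ bit 1 → (0x3f>>1)&0x3 = 0x3
state:1 @ bit 0 → (0x3f>>0)&0x1 = 0x1

3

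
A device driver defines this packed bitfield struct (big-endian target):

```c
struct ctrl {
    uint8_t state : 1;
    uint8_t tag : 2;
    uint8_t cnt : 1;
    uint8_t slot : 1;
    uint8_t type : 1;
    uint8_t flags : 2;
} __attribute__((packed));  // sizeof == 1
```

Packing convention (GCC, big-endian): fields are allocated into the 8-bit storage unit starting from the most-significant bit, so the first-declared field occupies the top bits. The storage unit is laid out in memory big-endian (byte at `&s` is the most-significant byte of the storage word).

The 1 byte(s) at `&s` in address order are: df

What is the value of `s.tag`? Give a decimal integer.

[0]=0xdf (big-endian) → word 0xdf
state [7+:1] = (word>>7) & 0x1 = 1
tag [5+:2] = (word>>5) & 0x3 = 2  ←
cnt [4+:1] = (word>>4) & 0x1 = 1
slot [3+:1] = (word>>3) & 0x1 = 1
type [2+:1] = (word>>2) & 0x1 = 1
flags [0+:2] = (word>>0) & 0x3 = 3

2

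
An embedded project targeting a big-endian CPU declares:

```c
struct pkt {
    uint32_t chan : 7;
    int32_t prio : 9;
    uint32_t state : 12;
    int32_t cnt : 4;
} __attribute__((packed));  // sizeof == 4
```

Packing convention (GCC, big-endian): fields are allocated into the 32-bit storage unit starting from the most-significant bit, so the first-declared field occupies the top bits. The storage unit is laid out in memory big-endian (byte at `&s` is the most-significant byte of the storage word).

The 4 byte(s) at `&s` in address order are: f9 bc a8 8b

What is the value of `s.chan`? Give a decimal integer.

[0]=0xf9 [1]=0xbc [2]=0xa8 [3]=0x8b (big-endian) → word 0xf9bca88b
chan:7 @ bit 25 → (0xf9bca88b>>25)&0x7f = 0x7c  ←
prio:9 @ bit 16 → (0xf9bca88b>>16)&0x1ff = 0x1bc
state:12 @ bit 4 → (0xf9bca88b>>4)&0xfff = 0xa88
cnt:4 @ bit 0 → (0xf9bca88b>>0)&0xf = 0xb

124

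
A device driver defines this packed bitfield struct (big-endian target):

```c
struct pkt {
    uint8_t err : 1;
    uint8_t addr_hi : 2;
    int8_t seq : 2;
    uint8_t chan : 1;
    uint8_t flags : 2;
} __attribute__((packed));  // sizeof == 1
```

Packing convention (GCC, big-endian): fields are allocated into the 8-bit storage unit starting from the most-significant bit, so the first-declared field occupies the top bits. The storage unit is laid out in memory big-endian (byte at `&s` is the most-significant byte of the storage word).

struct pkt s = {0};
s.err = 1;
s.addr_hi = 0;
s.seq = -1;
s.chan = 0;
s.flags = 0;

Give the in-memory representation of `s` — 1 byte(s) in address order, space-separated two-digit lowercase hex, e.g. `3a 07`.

98

err:1 = 1 → 0x1 << 7 → word 0x80
addr_hi:2 = 0 → 0x0 << 5 → word 0x80
seq:2 = -1 → 0x3 << 3 → word 0x98
chan:1 = 0 → 0x0 << 2 → word 0x98
flags:2 = 0 → 0x0 << 0 → word 0x98
word = 0x98 → big-endian bytes:
  [0]=0x98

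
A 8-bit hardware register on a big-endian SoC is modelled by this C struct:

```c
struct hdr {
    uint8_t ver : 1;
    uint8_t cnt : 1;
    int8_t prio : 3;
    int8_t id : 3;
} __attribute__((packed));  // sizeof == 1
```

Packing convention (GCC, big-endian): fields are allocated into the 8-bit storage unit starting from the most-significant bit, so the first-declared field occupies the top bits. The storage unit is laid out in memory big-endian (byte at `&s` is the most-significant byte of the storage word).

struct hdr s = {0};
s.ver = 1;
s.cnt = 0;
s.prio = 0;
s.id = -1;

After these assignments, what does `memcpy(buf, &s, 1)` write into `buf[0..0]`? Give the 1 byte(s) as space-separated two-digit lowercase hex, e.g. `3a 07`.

87

ver (1b) val=1 bits=0x1 at bit 7: 0x80
cnt (1b) val=0 bits=0x0 at bit 6: 0x80
prio (3b) val=0 bits=0x0 at bit 3: 0x80
id (3b) val=-1 bits=0x7 at bit 0: 0x87
word = 0x87 → big-endian bytes:
  [0]=0x87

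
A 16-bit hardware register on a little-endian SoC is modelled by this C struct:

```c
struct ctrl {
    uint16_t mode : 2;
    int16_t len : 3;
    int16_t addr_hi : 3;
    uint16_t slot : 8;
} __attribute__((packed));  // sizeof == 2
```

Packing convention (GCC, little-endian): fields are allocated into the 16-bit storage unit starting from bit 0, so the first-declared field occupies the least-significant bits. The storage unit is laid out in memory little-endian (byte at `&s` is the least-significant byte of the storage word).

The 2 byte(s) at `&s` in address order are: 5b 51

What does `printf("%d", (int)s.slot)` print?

81

[0]=0x5b [1]=0x51 (little-endian) → word 0x515b
mode:2 @ bit 0 → (0x515b>>0)&0x3 = 0x3
len:3 @ bit 2 → (0x515b>>2)&0x7 = 0x6
addr_hi:3 @ bit 5 → (0x515b>>5)&0x7 = 0x2
slot:8 @ bit 8 → (0x515b>>8)&0xff = 0x51  ←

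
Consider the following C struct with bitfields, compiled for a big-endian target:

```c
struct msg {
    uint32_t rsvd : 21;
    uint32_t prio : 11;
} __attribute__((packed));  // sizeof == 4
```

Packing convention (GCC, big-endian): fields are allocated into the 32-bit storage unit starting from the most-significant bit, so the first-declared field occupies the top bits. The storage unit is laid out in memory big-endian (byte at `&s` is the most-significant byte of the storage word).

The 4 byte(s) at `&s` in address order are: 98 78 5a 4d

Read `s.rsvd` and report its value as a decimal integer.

[0]=0x98 [1]=0x78 [2]=0x5a [3]=0x4d (big-endian) → word 0x98785a4d
rsvd:21 @ bit 11 → (0x98785a4d>>11)&0x1fffff = 0x130f0b  ←
prio:11 @ bit 0 → (0x98785a4d>>0)&0x7ff = 0x24d

1249035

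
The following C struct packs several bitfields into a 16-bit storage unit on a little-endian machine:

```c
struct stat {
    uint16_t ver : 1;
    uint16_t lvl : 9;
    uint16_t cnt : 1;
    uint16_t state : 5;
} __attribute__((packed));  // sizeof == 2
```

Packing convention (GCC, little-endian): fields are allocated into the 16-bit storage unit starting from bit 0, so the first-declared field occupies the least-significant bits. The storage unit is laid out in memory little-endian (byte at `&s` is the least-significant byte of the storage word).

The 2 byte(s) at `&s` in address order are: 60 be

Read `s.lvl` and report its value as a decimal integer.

[0]=0x60 [1]=0xbe (little-endian) → word 0xbe60
ver:1 @ bit 0 → (0xbe60>>0)&0x1 = 0x0
lvl:9 @ bit 1 → (0xbe60>>1)&0x1ff = 0x130  ←
cnt:1 @ bit 10 → (0xbe60>>10)&0x1 = 0x1
state:5 @ bit 11 → (0xbe60>>11)&0x1f = 0x17

304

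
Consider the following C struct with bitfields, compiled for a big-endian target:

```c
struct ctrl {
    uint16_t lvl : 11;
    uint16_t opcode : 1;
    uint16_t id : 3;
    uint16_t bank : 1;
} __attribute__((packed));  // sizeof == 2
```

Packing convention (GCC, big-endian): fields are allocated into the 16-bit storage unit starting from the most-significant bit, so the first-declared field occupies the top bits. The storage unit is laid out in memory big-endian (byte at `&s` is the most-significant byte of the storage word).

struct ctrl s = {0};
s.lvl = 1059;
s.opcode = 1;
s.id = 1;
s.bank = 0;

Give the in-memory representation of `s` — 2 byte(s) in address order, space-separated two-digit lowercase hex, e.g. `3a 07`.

lvl (11b) val=1059 bits=0x423 at bit 5: 0x8460
opcode (1b) val=1 bits=0x1 at bit 4: 0x8470
id (3b) val=1 bits=0x1 at bit 1: 0x8472
bank (1b) val=0 bits=0x0 at bit 0: 0x8472
word = 0x8472 → big-endian bytes:
  [0]=0x84  [1]=0x72

84 72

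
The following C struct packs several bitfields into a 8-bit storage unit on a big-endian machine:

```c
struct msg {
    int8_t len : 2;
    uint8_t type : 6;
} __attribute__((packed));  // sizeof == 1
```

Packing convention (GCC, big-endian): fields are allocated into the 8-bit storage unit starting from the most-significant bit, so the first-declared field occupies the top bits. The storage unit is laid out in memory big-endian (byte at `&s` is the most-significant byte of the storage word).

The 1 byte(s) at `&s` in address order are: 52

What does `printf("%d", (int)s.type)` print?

18

[0]=0x52 (big-endian) → word 0x52
len [6+:2] = (word>>6) & 0x3 = 1
type [0+:6] = (word>>0) & 0x3f = 18  ←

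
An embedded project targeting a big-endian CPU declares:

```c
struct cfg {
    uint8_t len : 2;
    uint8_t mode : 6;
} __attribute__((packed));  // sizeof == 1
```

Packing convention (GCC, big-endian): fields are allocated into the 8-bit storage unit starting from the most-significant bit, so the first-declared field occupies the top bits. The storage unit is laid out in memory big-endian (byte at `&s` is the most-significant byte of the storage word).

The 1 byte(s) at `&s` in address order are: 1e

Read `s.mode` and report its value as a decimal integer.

[0]=0x1e (big-endian) → word 0x1e
len [6+:2] = (word>>6) & 0x3 = 0
mode [0+:6] = (word>>0) & 0x3f = 30  ←

30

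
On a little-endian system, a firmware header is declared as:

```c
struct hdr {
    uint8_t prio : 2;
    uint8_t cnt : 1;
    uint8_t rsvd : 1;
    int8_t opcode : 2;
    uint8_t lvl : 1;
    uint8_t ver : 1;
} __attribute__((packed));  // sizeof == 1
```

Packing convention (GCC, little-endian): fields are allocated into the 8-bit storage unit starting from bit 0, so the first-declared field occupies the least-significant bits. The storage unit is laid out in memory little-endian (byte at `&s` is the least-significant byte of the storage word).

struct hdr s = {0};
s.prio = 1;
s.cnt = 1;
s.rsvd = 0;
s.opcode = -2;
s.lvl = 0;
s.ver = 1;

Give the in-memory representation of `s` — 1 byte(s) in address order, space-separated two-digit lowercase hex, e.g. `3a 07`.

prio:2 = 1 → 0x1 << 0 → word 0x01
cnt:1 = 1 → 0x1 << 2 → word 0x05
rsvd:1 = 0 → 0x0 << 3 → word 0x05
opcode:2 = -2 → 0x2 << 4 → word 0x25
lvl:1 = 0 → 0x0 << 6 → word 0x25
ver:1 = 1 → 0x1 << 7 → word 0xa5
word = 0xa5 → little-endian bytes:
  [0]=0xa5

a5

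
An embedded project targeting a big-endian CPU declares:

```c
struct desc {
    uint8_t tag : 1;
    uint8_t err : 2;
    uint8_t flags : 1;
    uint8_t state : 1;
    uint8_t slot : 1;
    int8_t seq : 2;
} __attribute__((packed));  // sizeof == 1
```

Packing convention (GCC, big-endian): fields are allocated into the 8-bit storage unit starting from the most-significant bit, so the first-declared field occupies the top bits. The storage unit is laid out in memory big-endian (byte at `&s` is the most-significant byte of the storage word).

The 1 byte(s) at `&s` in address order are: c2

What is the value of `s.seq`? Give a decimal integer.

[0]=0xc2 (big-endian) → word 0xc2
tag:1 @ bit 7 → (0xc2>>7)&0x1 = 0x1
err:2 @ bit 5 → (0xc2>>5)&0x3 = 0x2
flags:1 @ bit 4 → (0xc2>>4)&0x1 = 0x0
state:1 @ bit 3 → (0xc2>>3)&0x1 = 0x0
slot:1 @ bit 2 → (0xc2>>2)&0x1 = 0x0
seq:2 @ bit 0 → (0xc2>>0)&0x3 = 0x2  ←
seq signed 2b, MSB=1: 2 - 4 = -2

-2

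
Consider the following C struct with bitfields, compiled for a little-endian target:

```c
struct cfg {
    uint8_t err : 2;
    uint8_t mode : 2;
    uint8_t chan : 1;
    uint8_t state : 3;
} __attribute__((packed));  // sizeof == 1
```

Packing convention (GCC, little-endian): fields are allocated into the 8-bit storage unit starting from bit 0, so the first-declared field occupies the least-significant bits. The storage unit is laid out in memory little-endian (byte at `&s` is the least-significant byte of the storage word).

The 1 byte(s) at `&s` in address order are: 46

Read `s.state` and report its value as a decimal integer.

[0]=0x46 (little-endian) → word 0x46
err [0+:2] = (word>>0) & 0x3 = 2
mode [2+:2] = (word>>2) & 0x3 = 1
chan [4+:1] = (word>>4) & 0x1 = 0
state [5+:3] = (word>>5) & 0x7 = 2  ←

2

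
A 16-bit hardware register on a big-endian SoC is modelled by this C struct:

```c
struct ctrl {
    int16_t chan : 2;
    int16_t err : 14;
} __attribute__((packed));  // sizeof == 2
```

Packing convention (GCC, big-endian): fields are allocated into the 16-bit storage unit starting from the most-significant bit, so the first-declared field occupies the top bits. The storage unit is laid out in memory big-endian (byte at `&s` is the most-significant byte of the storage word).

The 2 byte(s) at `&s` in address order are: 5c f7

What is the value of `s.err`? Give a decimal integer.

7415

[0]=0x5c [1]=0xf7 (big-endian) → word 0x5cf7
chan:2 @ bit 14 → (0x5cf7>>14)&0x3 = 0x1
err:14 @ bit 0 → (0x5cf7>>0)&0x3fff = 0x1cf7  ←
err signed 14b, MSB=0: value = 7415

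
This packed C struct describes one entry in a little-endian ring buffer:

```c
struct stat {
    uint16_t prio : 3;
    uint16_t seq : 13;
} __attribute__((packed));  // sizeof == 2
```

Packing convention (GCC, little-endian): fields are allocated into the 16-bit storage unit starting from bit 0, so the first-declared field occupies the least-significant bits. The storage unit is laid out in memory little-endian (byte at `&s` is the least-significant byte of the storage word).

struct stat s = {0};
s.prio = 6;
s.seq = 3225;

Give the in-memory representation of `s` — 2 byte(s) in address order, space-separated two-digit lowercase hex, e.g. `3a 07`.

prio:3 = 6 → 0x6 << 0 → word 0x0006
seq:13 = 3225 → 0xc99 << 3 → word 0x64ce
word = 0x64ce → little-endian bytes:
  [0]=0xce  [1]=0x64

ce 64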